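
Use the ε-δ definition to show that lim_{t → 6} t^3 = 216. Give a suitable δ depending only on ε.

Fix ε > 0. We seek δ > 0 with 0 < |t − 6| < δ ⇒ |t^3 − 216| < ε.
Factor: t^3 − 216 = (t − 6)(t^2 + 6t + 36), so |t^3 − 216| = |t − 6|·|t^2 + 6t + 36|.
Restrict δ ≤ 2. Then |t − 6| < 2 gives |t| < 8, so by the triangle inequality |t^2 + 6t + 36| ≤ 8^2 + 6·8 + 36 = 148.
Hence |t^3 − 216| ≤ 148|t − 6|, which is < ε once |t − 6| < ε/148.
Take δ = min(2, ε/148). If 0 < |t − 6| < δ then both bounds hold and |t^3 − 216| ≤ 148|t − 6| < 148·(ε/148) = ε.

δ = min(2, ε/148)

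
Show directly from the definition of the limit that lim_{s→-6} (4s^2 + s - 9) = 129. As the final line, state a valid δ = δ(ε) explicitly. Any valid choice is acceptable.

Suppose ε > 0. We want δ > 0 such that 0 < |s + 6| < δ implies |(4s^2 + s - 9) − 129| < ε.
(4s^2 + s - 9) − 129 = 4s^2 + s - 138 = (s + 6)(4s - 23).
So |(4s^2 + s - 9) − 129| = |s + 6|·|4s - 23|.
Assume first that |s + 6| < 1, so |s| < 7. Then |4s - 23| ≤ 4·7 + 23 = 51.
Hence |(4s^2 + s - 9) − 129| ≤ 51|s + 6| < ε provided |s + 6| < ε/51.
Take δ = min(1, ε/51). Then 0 < |s + 6| < δ gives both |s + 6| < 1 and |s + 6| < ε/51, so |(4s^2 + s - 9) − 129| < ε.

δ = min(1, ε/51)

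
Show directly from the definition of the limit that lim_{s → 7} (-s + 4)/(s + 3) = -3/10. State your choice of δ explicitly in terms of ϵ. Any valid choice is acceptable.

δ = min(5, (50/7)ϵ)

Fix ϵ > 0. We want δ > 0 with 0 < |s − 7| < δ ⇒ |(-s + 4)/(s + 3) + 3/10| < ϵ.
Combining over a common denominator, (-s + 4)/(s + 3) + 3/10 = [(-s + 4)·10 − (-3)·(s + 3)] / [10·(s + 3)] = -7(s − 7) / (10(s + 3)).
So |(-s + 4)/(s + 3) + 3/10| = 7|s − 7| / (10·|s + 3|).
Require δ ≤ 5, so |s + 3| ≥ |10| − |s − 7| > 10 − 5 = 5.
Hence |(-s + 4)/(s + 3) + 3/10| < 7|s − 7|/(10·5) = (7/50)|s − 7|, which is < ϵ once |s − 7| < (50/7)ϵ.
Take δ = min(5, (50/7)ϵ). Then 0 < |s − 7| < δ forces both bounds, so |(-s + 4)/(s + 3) + 3/10| < ϵ.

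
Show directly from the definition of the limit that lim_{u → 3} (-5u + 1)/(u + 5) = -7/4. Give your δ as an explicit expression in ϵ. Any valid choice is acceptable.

δ = min(4, (16/13)ϵ)

Suppose ϵ > 0. We want δ > 0 with 0 < |u − 3| < δ ⇒ |(-5u + 1)/(u + 5) + 7/4| < ϵ.
Combining over a common denominator, (-5u + 1)/(u + 5) + 7/4 = [(-5u + 1)·8 − (-14)·(u + 5)] / [8·(u + 5)] = -26(u − 3) / (8(u + 5)).
So |(-5u + 1)/(u + 5) + 7/4| = 26|u − 3| / (8·|u + 5|).
Require δ ≤ 4, so |u + 5| ≥ |8| − |u − 3| > 8 − 4 = 4.
Hence |(-5u + 1)/(u + 5) + 7/4| < 26|u − 3|/(8·4) = (13/16)|u − 3|, which is < ϵ once |u − 3| < (16/13)ϵ.
Take δ = min(4, (16/13)ϵ). Then 0 < |u − 3| < δ forces both bounds, so |(-5u + 1)/(u + 5) + 7/4| < ϵ.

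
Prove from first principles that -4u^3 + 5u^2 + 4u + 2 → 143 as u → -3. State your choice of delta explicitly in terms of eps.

Let eps > 0 be given. We want delta > 0 such that 0 < |u + 3| < delta implies |(-4u^3 + 5u^2 + 4u + 2) − 143| < eps.
(-4u^3 + 5u^2 + 4u + 2) − 143 = -4u^3 + 5u^2 + 4u - 141 = (u + 3)(-4u^2 + 17u - 47).
So |(-4u^3 + 5u^2 + 4u + 2) − 143| = |u + 3|·|-4u^2 + 17u - 47|.
Require delta ≤ 1. Then |u + 3| < 1 gives |u| < 4, and by the triangle inequality |-4u^2 + 17u - 47| ≤ 4·4^2 + 17·4 + 47 = 179.
Hence |(-4u^3 + 5u^2 + 4u + 2) − 143| ≤ 179|u + 3| < eps provided |u + 3| < eps/179.
Choosing delta = min(1, eps/179) ensures both conditions, hence |(-4u^3 + 5u^2 + 4u + 2) − 143| < eps.

delta = min(1, eps/179)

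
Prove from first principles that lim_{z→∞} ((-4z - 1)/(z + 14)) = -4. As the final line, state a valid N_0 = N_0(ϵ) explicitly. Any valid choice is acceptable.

N_0 = 55/ϵ

Suppose ϵ > 0. We seek N_0 > 0 such that z > N_0 implies |(-4z - 1)/(z + 14) + 4| < ϵ.
(-4z - 1)/(z + 14) + 4 = ((-4z - 1) − (-4)(z + 14)) / ((z + 14)) = 55/((z + 14)).
For z > 0 we have z + 14 > z, so |(-4z - 1)/(z + 14) + 4| = 55/((z + 14)) < 55/(z) = 55/z.
Thus |(-4z - 1)/(z + 14) + 4| < ϵ whenever z > 55/ϵ.
Take N_0 = 55/ϵ. If z > N_0 then |(-4z - 1)/(z + 14) + 4| < 55/z < ϵ.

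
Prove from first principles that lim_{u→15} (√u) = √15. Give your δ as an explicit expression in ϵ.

Suppose ϵ > 0. We want δ > 0 such that 0 < |u − 15| < δ implies |√u − √15| < ϵ.
Multiplying by the conjugate, |√u − √15| = |u − 15|/(√u + √15).
Restrict δ ≤ 15 so that |u − 15| < 15 forces u > 0, and then √u + √15 > √15.
Hence |√u − √15| < |u − 15|/√15, which is < ϵ once |u − 15| < √15·ϵ.
Take δ = min(15, √15·ϵ). If 0 < |u − 15| < δ then u > 0 and |√u − √15| < |u − 15|/√15 < ϵ.

δ = min(15, √15·ϵ)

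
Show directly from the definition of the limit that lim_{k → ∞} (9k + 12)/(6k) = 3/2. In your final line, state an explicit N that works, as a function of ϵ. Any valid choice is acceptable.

N = 2/ϵ

Fix ϵ > 0. For k ≥ 1, |(9k + 12)/(6k) − (3/2)| = |72|/(6(6k)) = 72/(6(6k)).
Since 6k ≥ 6k for k ≥ 1, this is ≤ 72/(6·6k) = 2/k.
So |(9k + 12)/(6k) − (3/2)| < ϵ whenever k > 2/ϵ.
Take N = 2/ϵ. If k > N then |(9k + 12)/(6k) − (3/2)| ≤ 2/k < ϵ.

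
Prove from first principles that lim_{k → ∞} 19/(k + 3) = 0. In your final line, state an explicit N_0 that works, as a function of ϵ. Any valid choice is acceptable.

N_0 = 19/ϵ

Let ϵ > 0 be given. For k ≥ 1, |19/(k + 3) − 0| = 19/(k + 3) ≤ 19/k.
We need 19/k < ϵ, i.e. k > 19/ϵ.
Take N_0 = 19/ϵ. If k > N_0 then |19/(k + 3)| ≤ 19/k < ϵ.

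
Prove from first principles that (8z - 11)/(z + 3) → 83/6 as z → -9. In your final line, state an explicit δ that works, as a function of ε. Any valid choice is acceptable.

δ = min(3, (18/35)ε)

Fix ε > 0. We want δ > 0 with 0 < |z + 9| < δ ⇒ |(8z - 11)/(z + 3) − (83/6)| < ε.
Combining over a common denominator, (8z - 11)/(z + 3) − (83/6) = [(8z - 11)·(-6) − (-83)·(z + 3)] / [(-6)·(z + 3)] = 35(z + 9) / ((-6)(z + 3)).
So |(8z - 11)/(z + 3) − (83/6)| = 35|z + 9| / (6·|z + 3|).
Restrict δ ≤ 3. Then |z + 9| < 3 gives |z + 3| = |(z + 9) + (-6)| ≥ 6 − 3 = 3.
Hence |(8z - 11)/(z + 3) − (83/6)| < 35|z + 9|/(6·3) = (35/18)|z + 9|, which is < ε once |z + 9| < (18/35)ε.
Take δ = min(3, (18/35)ε). Then 0 < |z + 9| < δ forces both bounds, so |(8z - 11)/(z + 3) − (83/6)| < ε.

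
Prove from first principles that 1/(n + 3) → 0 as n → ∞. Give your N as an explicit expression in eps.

Let eps > 0 be given. For n ≥ 1, |1/(n + 3) − 0| = 1/(n + 3) ≤ 1/n.
We need 1/n < eps, i.e. n > 1/eps.
Take N = 1/eps. If n > N then |1/(n + 3)| ≤ 1/n < eps.

N = 1/eps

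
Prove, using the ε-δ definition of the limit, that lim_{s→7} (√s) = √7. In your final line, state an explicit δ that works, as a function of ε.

δ = min(7, √7·ε)

Suppose ε > 0. We want δ > 0 such that 0 < |s − 7| < δ implies |√s − √7| < ε.
Multiplying by the conjugate, |√s − √7| = |s − 7|/(√s + √7).
Restrict δ ≤ 7 so that |s − 7| < 7 forces s > 0, and then √s + √7 > √7.
Hence |√s − √7| < |s − 7|/√7, which is < ε once |s − 7| < √7·ε.
Take δ = min(7, √7·ε). If 0 < |s − 7| < δ then s > 0 and |√s − √7| < |s − 7|/√7 < ε.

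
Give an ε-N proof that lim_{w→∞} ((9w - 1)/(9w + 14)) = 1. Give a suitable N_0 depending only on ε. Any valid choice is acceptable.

N_0 = (5/3)/ε

Let ε > 0. We seek N_0 > 0 such that w > N_0 implies |(9w - 1)/(9w + 14) − 1| < ε.
(9w - 1)/(9w + 14) − 1 = (9(9w - 1) − 9(9w + 14)) / (9(9w + 14)) = -135/(9(9w + 14)).
For w > 0 we have 9w + 14 > 9w, so |(9w - 1)/(9w + 14) − 1| = 135/(9(9w + 14)) < 135/(9·9w) = (5/3)/w.
Thus |(9w - 1)/(9w + 14) − 1| < ε whenever w > (5/3)/ε.
Take N_0 = (5/3)/ε. If w > N_0 then |(9w - 1)/(9w + 14) − 1| < (5/3)/w < ε.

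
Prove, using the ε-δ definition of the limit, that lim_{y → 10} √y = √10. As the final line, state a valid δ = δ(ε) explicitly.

Let ε > 0. We want δ > 0 such that 0 < |y − 10| < δ implies |√y − √10| < ε.
Rationalise: √y − √10 = (y − 10)/(√y + √10), so |√y − √10| = |y − 10|/(√y + √10).
Restrict δ ≤ 10 so that |y − 10| < 10 forces y > 0, and then √y + √10 > √10.
Hence |√y − √10| < |y − 10|/√10, which is < ε once |y − 10| < √10·ε.
Take δ = min(10, √10·ε). If 0 < |y − 10| < δ then y > 0 and |√y − √10| < |y − 10|/√10 < ε.

δ = min(10, √10·ε)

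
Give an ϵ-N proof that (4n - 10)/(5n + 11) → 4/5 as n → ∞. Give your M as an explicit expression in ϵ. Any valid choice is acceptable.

M = (94/25)/ϵ

Let ϵ > 0. For n ≥ 1, |(4n - 10)/(5n + 11) − (4/5)| = |-94|/(5(5n + 11)) = 94/(5(5n + 11)).
Since 5n + 11 ≥ 5n for n ≥ 1, this is ≤ 94/(5·5n) = (94/25)/n.
So |(4n - 10)/(5n + 11) − (4/5)| < ϵ whenever n > (94/25)/ϵ.
Take M = (94/25)/ϵ. If n > M then |(4n - 10)/(5n + 11) − (4/5)| ≤ (94/25)/n < ϵ.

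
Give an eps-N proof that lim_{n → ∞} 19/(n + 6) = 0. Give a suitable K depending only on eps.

K = 19/eps

Fix eps > 0. For n ≥ 1, |19/(n + 6) − 0| = 19/(n + 6) ≤ 19/n.
We need 19/n < eps, i.e. n > 19/eps.
Take K = 19/eps. If n > K then |19/(n + 6)| ≤ 19/n < eps.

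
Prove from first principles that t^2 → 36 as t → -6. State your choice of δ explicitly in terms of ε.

δ = min(1, ε/13)

Fix ε > 0. We seek δ > 0 with 0 < |t + 6| < δ ⇒ |t^2 − 36| < ε.
Factor: t^2 − 36 = (t + 6)(t - 6), so |t^2 − 36| = |t + 6|·|t - 6|.
Impose δ ≤ 1 so that |t| < 7; then |t - 6| ≤ 13.
Hence |t^2 − 36| ≤ 13|t + 6|, which is < ε once |t + 6| < ε/13.
Take δ = min(1, ε/13). If 0 < |t + 6| < δ then both bounds hold and |t^2 − 36| ≤ 13|t + 6| < 13·(ε/13) = ε.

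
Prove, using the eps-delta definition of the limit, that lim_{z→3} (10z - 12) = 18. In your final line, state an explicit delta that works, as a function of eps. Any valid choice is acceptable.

delta = eps/10

Let eps > 0 be given. We need delta > 0 so that 0 < |z − 3| < delta implies |(10z - 12) − 18| < eps.
Since (10z - 12) − 18 = 10(z − 3), we have |(10z - 12) − 18| = 10|z − 3|.
Thus it suffices that |z − 3| < eps/10.
Choosing delta = eps/10 gives |(10z - 12) − 18| = 10|z − 3| < eps whenever |z − 3| < delta.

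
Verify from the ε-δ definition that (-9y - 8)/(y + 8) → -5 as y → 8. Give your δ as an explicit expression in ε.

Fix ε > 0. We want δ > 0 with 0 < |y − 8| < δ ⇒ |(-9y - 8)/(y + 8) + 5| < ε.
Combining over a common denominator, (-9y - 8)/(y + 8) + 5 = [(-9y - 8)·16 − (-80)·(y + 8)] / [16·(y + 8)] = -64(y − 8) / (16(y + 8)).
So |(-9y - 8)/(y + 8) + 5| = 64|y − 8| / (16·|y + 8|).
Restrict δ ≤ 8. Then |y − 8| < 8 gives |y + 8| = |(y − 8) + 16| ≥ 16 − 8 = 8.
Hence |(-9y - 8)/(y + 8) + 5| < 64|y − 8|/(16·8) = (1/2)|y − 8|, which is < ε once |y − 8| < 2ε.
Take δ = min(8, 2ε). Then 0 < |y − 8| < δ forces both bounds, so |(-9y - 8)/(y + 8) + 5| < ε.

δ = min(8, 2ε)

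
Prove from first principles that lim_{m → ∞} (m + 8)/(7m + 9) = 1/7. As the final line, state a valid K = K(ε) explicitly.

K = (47/49)/ε

Let ε > 0 be given. For m ≥ 1, |(m + 8)/(7m + 9) − (1/7)| = |47|/(7(7m + 9)) = 47/(7(7m + 9)).
Since 7m + 9 ≥ 7m for m ≥ 1, this is ≤ 47/(7·7m) = (47/49)/m.
So |(m + 8)/(7m + 9) − (1/7)| < ε whenever m > (47/49)/ε.
Take K = (47/49)/ε. If m > K then |(m + 8)/(7m + 9) − (1/7)| ≤ (47/49)/m < ε.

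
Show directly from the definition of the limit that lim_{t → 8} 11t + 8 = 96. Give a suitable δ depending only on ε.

Suppose ε > 0. We need δ > 0 so that 0 < |t − 8| < δ implies |(11t + 8) − 96| < ε.
|(11t + 8) − 96| = |11t - 88| = 11|t − 8|.
So 11|t − 8| < ε exactly when |t − 8| < ε/11.
Take δ = ε/11. If 0 < |t − 8| < δ then |(11t + 8) − 96| = 11|t − 8| < 11·(ε/11) = ε.

δ = ε/11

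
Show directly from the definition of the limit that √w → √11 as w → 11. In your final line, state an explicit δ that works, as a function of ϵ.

δ = min(11, √11·ϵ)

Let ϵ > 0 be given. We want δ > 0 such that 0 < |w − 11| < δ implies |√w − √11| < ϵ.
Rationalise: √w − √11 = (w − 11)/(√w + √11), so |√w − √11| = |w − 11|/(√w + √11).
Restrict δ ≤ 11 so that |w − 11| < 11 forces w > 0, and then √w + √11 > √11.
Hence |√w − √11| < |w − 11|/√11, which is < ϵ once |w − 11| < √11·ϵ.
Take δ = min(11, √11·ϵ). If 0 < |w − 11| < δ then w > 0 and |√w − √11| < |w − 11|/√11 < ϵ.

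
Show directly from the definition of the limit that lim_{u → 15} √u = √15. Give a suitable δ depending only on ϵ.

δ = min(15, √15·ϵ)

Let ϵ > 0 be given. We want δ > 0 such that 0 < |u − 15| < δ implies |√u − √15| < ϵ.
Rationalise: √u − √15 = (u − 15)/(√u + √15), so |√u − √15| = |u − 15|/(√u + √15).
Restrict δ ≤ 15 so that |u − 15| < 15 forces u > 0, and then √u + √15 > √15.
Hence |√u − √15| < |u − 15|/√15, which is < ϵ once |u − 15| < √15·ϵ.
Take δ = min(15, √15·ϵ). If 0 < |u − 15| < δ then u > 0 and |√u − √15| < |u − 15|/√15 < ϵ.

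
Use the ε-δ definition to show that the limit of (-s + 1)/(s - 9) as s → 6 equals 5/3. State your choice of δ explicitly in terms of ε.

Let ε > 0 be given. We want δ > 0 with 0 < |s − 6| < δ ⇒ |(-s + 1)/(s - 9) − (5/3)| < ε.
Combining over a common denominator, (-s + 1)/(s - 9) − (5/3) = [(-s + 1)·(-3) − (-5)·(s - 9)] / [(-3)·(s - 9)] = 8(s − 6) / ((-3)(s - 9)).
So |(-s + 1)/(s - 9) − (5/3)| = 8|s − 6| / (3·|s − 9|).
Require δ ≤ 3/2, so |s − 9| ≥ |-3| − |s − 6| > 3 − 3/2 = 3/2.
Hence |(-s + 1)/(s - 9) − (5/3)| < 8|s − 6|/(3·(3/2)) = (16/9)|s − 6|, which is < ε once |s − 6| < (9/16)ε.
Take δ = min(3/2, (9/16)ε). Then 0 < |s − 6| < δ forces both bounds, so |(-s + 1)/(s - 9) − (5/3)| < ε.

δ = min(3/2, (9/16)ε)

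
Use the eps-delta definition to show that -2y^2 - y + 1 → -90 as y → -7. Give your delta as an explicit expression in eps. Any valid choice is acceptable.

Fix eps > 0. We want delta > 0 such that 0 < |y + 7| < delta implies |(-2y^2 - y + 1) + 90| < eps.
(-2y^2 - y + 1) + 90 = -2y^2 - y + 91 = (y + 7)(-2y + 13).
So |(-2y^2 - y + 1) + 90| = |y + 7|·|-2y + 13|.
Require delta ≤ 2. Then |y + 7| < 2 gives |y| < 9, and by the triangle inequality |-2y + 13| ≤ 2·9 + 13 = 31.
Hence |(-2y^2 - y + 1) + 90| ≤ 31|y + 7| < eps provided |y + 7| < eps/31.
Take delta = min(2, eps/31). Then 0 < |y + 7| < delta gives both |y + 7| < 2 and |y + 7| < eps/31, so |(-2y^2 - y + 1) + 90| < eps.

delta = min(2, eps/31)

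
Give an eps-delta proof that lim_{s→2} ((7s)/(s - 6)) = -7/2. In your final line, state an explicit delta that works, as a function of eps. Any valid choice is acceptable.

Let eps > 0. We want delta > 0 with 0 < |s − 2| < delta ⇒ |(7s)/(s - 6) + 7/2| < eps.
Combining over a common denominator, (7s)/(s - 6) + 7/2 = [(7s)·(-4) − 14·(s - 6)] / [(-4)·(s - 6)] = -42(s − 2) / ((-4)(s - 6)).
So |(7s)/(s - 6) + 7/2| = 42|s − 2| / (4·|s − 6|).
Restrict delta ≤ 2. Then |s − 2| < 2 gives |s − 6| = |(s − 2) + (-4)| ≥ 4 − 2 = 2.
Hence |(7s)/(s - 6) + 7/2| < 42|s − 2|/(4·2) = (21/4)|s − 2|, which is < eps once |s − 2| < (4/21)eps.
Take delta = min(2, (4/21)eps). Then 0 < |s − 2| < delta forces both bounds, so |(7s)/(s - 6) + 7/2| < eps.

delta = min(2, (4/21)eps)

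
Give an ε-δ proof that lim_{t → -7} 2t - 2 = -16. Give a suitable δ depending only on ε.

δ = ε/2

Suppose ε > 0. We need δ > 0 so that 0 < |t + 7| < δ implies |(2t - 2) + 16| < ε.
Since (2t - 2) + 16 = 2(t + 7), we have |(2t - 2) + 16| = 2|t + 7|.
Thus it suffices that |t + 7| < ε/2.
Choosing δ = ε/2 gives |(2t - 2) + 16| = 2|t + 7| < ε whenever |t + 7| < δ.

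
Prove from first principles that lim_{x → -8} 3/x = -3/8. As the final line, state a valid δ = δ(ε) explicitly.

Let ε > 0. We seek δ > 0 such that 0 < |x + 8| < δ implies |3/x + 3/8| < ε.
|3/x + 3/8| = 3·|-8 − x|/(8·|x|) = 3|x + 8|/(8|x|).
Restrict δ ≤ 4. Then |x + 8| < 4 gives |x| > 4, so 8|x| > 32.
Then |3/x + 3/8| < 3|x + 8|/32, which is < ε when |x + 8| < (32/3)ε.
Take δ = min(4, (32/3)ε). Then 0 < |x + 8| < δ gives both |x + 8| < 4 and |x + 8| < (32/3)ε, so |3/x + 3/8| < ε.

δ = min(4, (32/3)ε)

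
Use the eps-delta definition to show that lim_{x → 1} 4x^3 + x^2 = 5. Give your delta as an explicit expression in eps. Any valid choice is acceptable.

delta = min(1, eps/31)

Let eps > 0. We want delta > 0 such that 0 < |x − 1| < delta implies |(4x^3 + x^2) − 5| < eps.
(4x^3 + x^2) − 5 = 4x^3 + x^2 - 5 = (x − 1)(4x^2 + 5x + 5).
So |(4x^3 + x^2) − 5| = |x − 1|·|4x^2 + 5x + 5|.
Require delta ≤ 1. Then |x − 1| < 1 gives |x| < 2, and by the triangle inequality |4x^2 + 5x + 5| ≤ 4·2^2 + 5·2 + 5 = 31.
Hence |(4x^3 + x^2) − 5| ≤ 31|x − 1| < eps provided |x − 1| < eps/31.
Take delta = min(1, eps/31). Then 0 < |x − 1| < delta gives both |x − 1| < 1 and |x − 1| < eps/31, so |(4x^3 + x^2) − 5| < eps.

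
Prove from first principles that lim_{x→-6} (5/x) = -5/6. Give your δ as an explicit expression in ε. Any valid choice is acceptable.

Let ε > 0 be given. We seek δ > 0 such that 0 < |x + 6| < δ implies |5/x + 5/6| < ε.
|5/x + 5/6| = 5·|-6 − x|/(6·|x|) = 5|x + 6|/(6|x|).
Require δ ≤ 3 so that |x| > 6 − 3 = 3, hence 6|x| > 18.
Then |5/x + 5/6| < 5|x + 6|/18, which is < ε when |x + 6| < (18/5)ε.
Take δ = min(3, (18/5)ε). Then 0 < |x + 6| < δ gives both |x + 6| < 3 and |x + 6| < (18/5)ε, so |5/x + 5/6| < ε.

δ = min(3, (18/5)ε)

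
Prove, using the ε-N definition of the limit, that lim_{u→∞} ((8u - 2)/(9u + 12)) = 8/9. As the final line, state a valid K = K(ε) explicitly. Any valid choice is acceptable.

Let ε > 0 be given. We seek K > 0 such that u > K implies |(8u - 2)/(9u + 12) − (8/9)| < ε.
(8u - 2)/(9u + 12) − (8/9) = (9(8u - 2) − 8(9u + 12)) / (9(9u + 12)) = -114/(9(9u + 12)).
For u > 0 we have 9u + 12 > 9u, so |(8u - 2)/(9u + 12) − (8/9)| = 114/(9(9u + 12)) < 114/(9·9u) = (38/27)/u.
Thus |(8u - 2)/(9u + 12) − (8/9)| < ε whenever u > (38/27)/ε.
Take K = (38/27)/ε. If u > K then |(8u - 2)/(9u + 12) − (8/9)| < (38/27)/u < ε.

K = (38/27)/ε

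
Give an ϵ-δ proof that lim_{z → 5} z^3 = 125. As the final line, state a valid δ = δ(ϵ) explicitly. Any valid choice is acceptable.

δ = min(1, ϵ/91)

Let ϵ > 0. We seek δ > 0 with 0 < |z − 5| < δ ⇒ |z^3 − 125| < ϵ.
Factor: z^3 − 125 = (z − 5)(z^2 + 5z + 25), so |z^3 − 125| = |z − 5|·|z^2 + 5z + 25|.
Impose δ ≤ 1 so that |z| < 6; then |z^2 + 5z + 25| ≤ 91.
Hence |z^3 − 125| ≤ 91|z − 5|, which is < ϵ once |z − 5| < ϵ/91.
Take δ = min(1, ϵ/91). If 0 < |z − 5| < δ then both bounds hold and |z^3 − 125| ≤ 91|z − 5| < 91·(ϵ/91) = ϵ.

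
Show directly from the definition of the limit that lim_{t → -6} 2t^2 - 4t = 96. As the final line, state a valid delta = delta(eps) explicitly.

delta = min(2, eps/32)

Fix eps > 0. We want delta > 0 such that 0 < |t + 6| < delta implies |(2t^2 - 4t) − 96| < eps.
(2t^2 - 4t) − 96 = 2t^2 - 4t - 96 = (t + 6)(2t - 16).
So |(2t^2 - 4t) − 96| = |t + 6|·|2t - 16|.
Require delta ≤ 2. Then |t + 6| < 2 gives |t| < 8, and by the triangle inequality |2t - 16| ≤ 2·8 + 16 = 32.
Hence |(2t^2 - 4t) − 96| ≤ 32|t + 6| < eps provided |t + 6| < eps/32.
Choosing delta = min(2, eps/32) ensures both conditions, hence |(2t^2 - 4t) − 96| < eps.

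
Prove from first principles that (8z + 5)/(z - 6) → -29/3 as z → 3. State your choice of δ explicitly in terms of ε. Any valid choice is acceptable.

δ = min(3/2, (9/106)ε)

Let ε > 0 be given. We want δ > 0 with 0 < |z − 3| < δ ⇒ |(8z + 5)/(z - 6) + 29/3| < ε.
Combining over a common denominator, (8z + 5)/(z - 6) + 29/3 = [(8z + 5)·(-3) − 29·(z - 6)] / [(-3)·(z - 6)] = -53(z − 3) / ((-3)(z - 6)).
So |(8z + 5)/(z - 6) + 29/3| = 53|z − 3| / (3·|z − 6|).
Require δ ≤ 3/2, so |z − 6| ≥ |-3| − |z − 3| > 3 − 3/2 = 3/2.
Hence |(8z + 5)/(z - 6) + 29/3| < 53|z − 3|/(3·(3/2)) = (106/9)|z − 3|, which is < ε once |z − 3| < (9/106)ε.
Take δ = min(3/2, (9/106)ε). Then 0 < |z − 3| < δ forces both bounds, so |(8z + 5)/(z - 6) + 29/3| < ε.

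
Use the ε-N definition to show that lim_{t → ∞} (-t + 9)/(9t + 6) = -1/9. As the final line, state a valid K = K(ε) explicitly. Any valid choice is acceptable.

Let ε > 0 be given. We seek K > 0 such that t > K implies |(-t + 9)/(9t + 6) + 1/9| < ε.
(-t + 9)/(9t + 6) + 1/9 = (9(-t + 9) − (-1)(9t + 6)) / (9(9t + 6)) = 87/(9(9t + 6)).
For t > 0 we have 9t + 6 > 9t, so |(-t + 9)/(9t + 6) + 1/9| = 87/(9(9t + 6)) < 87/(9·9t) = (29/27)/t.
Thus |(-t + 9)/(9t + 6) + 1/9| < ε whenever t > (29/27)/ε.
Take K = (29/27)/ε. If t > K then |(-t + 9)/(9t + 6) + 1/9| < (29/27)/t < ε.

K = (29/27)/ε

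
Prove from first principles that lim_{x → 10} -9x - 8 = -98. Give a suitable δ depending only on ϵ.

δ = ϵ/9

Suppose ϵ > 0. We need δ > 0 so that 0 < |x − 10| < δ implies |(-9x - 8) + 98| < ϵ.
Since (-9x - 8) + 98 = -9(x − 10), we have |(-9x - 8) + 98| = 9|x − 10|.
So 9|x − 10| < ϵ exactly when |x − 10| < ϵ/9.
Choosing δ = ϵ/9 gives |(-9x - 8) + 98| = 9|x − 10| < ϵ whenever |x − 10| < δ.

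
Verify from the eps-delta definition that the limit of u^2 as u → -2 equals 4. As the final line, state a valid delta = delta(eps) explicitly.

Let eps > 0. We seek delta > 0 with 0 < |u + 2| < delta ⇒ |u^2 − 4| < eps.
Factor: u^2 − 4 = (u + 2)(u - 2), so |u^2 − 4| = |u + 2|·|u - 2|.
Restrict delta ≤ 1. Then |u + 2| < 1 gives |u| < 3, so by the triangle inequality |u - 2| ≤ 3 + 2 = 5.
Hence |u^2 − 4| ≤ 5|u + 2|, which is < eps once |u + 2| < eps/5.
Take delta = min(1, eps/5). If 0 < |u + 2| < delta then both bounds hold and |u^2 − 4| ≤ 5|u + 2| < 5·(eps/5) = eps.

delta = min(1, eps/5)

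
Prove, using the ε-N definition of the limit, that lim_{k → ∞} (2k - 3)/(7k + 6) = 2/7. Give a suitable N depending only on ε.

Let ε > 0. For k ≥ 1, |(2k - 3)/(7k + 6) − (2/7)| = |-33|/(7(7k + 6)) = 33/(7(7k + 6)).
Since 7k + 6 ≥ 7k for k ≥ 1, this is ≤ 33/(7·7k) = (33/49)/k.
So |(2k - 3)/(7k + 6) − (2/7)| < ε whenever k > (33/49)/ε.
Take N = (33/49)/ε. If k > N then |(2k - 3)/(7k + 6) − (2/7)| ≤ (33/49)/k < ε.

N = (33/49)/ε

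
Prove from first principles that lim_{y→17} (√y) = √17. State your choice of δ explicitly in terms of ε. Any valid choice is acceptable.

Let ε > 0 be given. We want δ > 0 such that 0 < |y − 17| < δ implies |√y − √17| < ε.
Rationalise: √y − √17 = (y − 17)/(√y + √17), so |√y − √17| = |y − 17|/(√y + √17).
Restrict δ ≤ 17 so that |y − 17| < 17 forces y > 0, and then √y + √17 > √17.
Hence |√y − √17| < |y − 17|/√17, which is < ε once |y − 17| < √17·ε.
Take δ = min(17, √17·ε). If 0 < |y − 17| < δ then y > 0 and |√y − √17| < |y − 17|/√17 < ε.

δ = min(17, √17·ε)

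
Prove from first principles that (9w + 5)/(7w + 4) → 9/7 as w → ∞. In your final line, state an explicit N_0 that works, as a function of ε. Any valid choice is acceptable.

N_0 = (1/49)/ε

Let ε > 0. We seek N_0 > 0 such that w > N_0 implies |(9w + 5)/(7w + 4) − (9/7)| < ε.
(9w + 5)/(7w + 4) − (9/7) = (7(9w + 5) − 9(7w + 4)) / (7(7w + 4)) = -1/(7(7w + 4)).
For w > 0 we have 7w + 4 > 7w, so |(9w + 5)/(7w + 4) − (9/7)| = 1/(7(7w + 4)) < 1/(7·7w) = (1/49)/w.
Thus |(9w + 5)/(7w + 4) − (9/7)| < ε whenever w > (1/49)/ε.
Take N_0 = (1/49)/ε. If w > N_0 then |(9w + 5)/(7w + 4) − (9/7)| < (1/49)/w < ε.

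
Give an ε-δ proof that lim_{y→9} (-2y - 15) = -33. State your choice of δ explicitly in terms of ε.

δ = ε/2

Let ε > 0. We need δ > 0 so that 0 < |y − 9| < δ implies |(-2y - 15) + 33| < ε.
Since (-2y - 15) + 33 = -2(y − 9), we have |(-2y - 15) + 33| = 2|y − 9|.
So 2|y − 9| < ε exactly when |y − 9| < ε/2.
Choosing δ = ε/2 gives |(-2y - 15) + 33| = 2|y − 9| < ε whenever |y − 9| < δ.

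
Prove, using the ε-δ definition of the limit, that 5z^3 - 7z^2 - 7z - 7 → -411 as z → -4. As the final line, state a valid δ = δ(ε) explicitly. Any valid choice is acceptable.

δ = min(1, ε/361)

Suppose ε > 0. We want δ > 0 such that 0 < |z + 4| < δ implies |(5z^3 - 7z^2 - 7z - 7) + 411| < ε.
(5z^3 - 7z^2 - 7z - 7) + 411 = 5z^3 - 7z^2 - 7z + 404 = (z + 4)(5z^2 - 27z + 101).
So |(5z^3 - 7z^2 - 7z - 7) + 411| = |z + 4|·|5z^2 - 27z + 101|.
Assume first that |z + 4| < 1, so |z| < 5. Then |5z^2 - 27z + 101| ≤ 5·5^2 + 27·5 + 101 = 361.
Hence |(5z^3 - 7z^2 - 7z - 7) + 411| ≤ 361|z + 4| < ε provided |z + 4| < ε/361.
Choosing δ = min(1, ε/361) ensures both conditions, hence |(5z^3 - 7z^2 - 7z - 7) + 411| < ε.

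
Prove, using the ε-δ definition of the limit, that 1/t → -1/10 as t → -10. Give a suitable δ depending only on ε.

Let ε > 0 be given. We seek δ > 0 such that 0 < |t + 10| < δ implies |1/t + 1/10| < ε.
|1/t + 1/10| = |-10 − t|/(10·|t|) = |t + 10|/(10|t|).
Restrict δ ≤ 5. Then |t + 10| < 5 gives |t| > 5, so 10|t| > 50.
Then |1/t + 1/10| < |t + 10|/50, which is < ε when |t + 10| < 50ε.
Take δ = min(5, 50ε). Then 0 < |t + 10| < δ gives both |t + 10| < 5 and |t + 10| < 50ε, so |1/t + 1/10| < ε.

δ = min(5, 50ε)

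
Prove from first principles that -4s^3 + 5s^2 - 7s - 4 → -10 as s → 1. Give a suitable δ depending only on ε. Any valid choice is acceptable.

δ = min(1, ε/24)

Let ε > 0. We want δ > 0 such that 0 < |s − 1| < δ implies |(-4s^3 + 5s^2 - 7s - 4) + 10| < ε.
(-4s^3 + 5s^2 - 7s - 4) + 10 = -4s^3 + 5s^2 - 7s + 6 = (s − 1)(-4s^2 + s - 6).
So |(-4s^3 + 5s^2 - 7s - 4) + 10| = |s − 1|·|-4s^2 + s - 6|.
Require δ ≤ 1. Then |s − 1| < 1 gives |s| < 2, and by the triangle inequality |-4s^2 + s - 6| ≤ 4·2^2 + 2 + 6 = 24.
Hence |(-4s^3 + 5s^2 - 7s - 4) + 10| ≤ 24|s − 1| < ε provided |s − 1| < ε/24.
Take δ = min(1, ε/24). Then 0 < |s − 1| < δ gives both |s − 1| < 1 and |s − 1| < ε/24, so |(-4s^3 + 5s^2 - 7s - 4) + 10| < ε.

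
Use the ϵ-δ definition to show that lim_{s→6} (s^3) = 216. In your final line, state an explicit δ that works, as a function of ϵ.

δ = min(1, ϵ/127)

Let ϵ > 0 be given. We seek δ > 0 with 0 < |s − 6| < δ ⇒ |s^3 − 216| < ϵ.
Factor: s^3 − 216 = (s − 6)(s^2 + 6s + 36), so |s^3 − 216| = |s − 6|·|s^2 + 6s + 36|.
Impose δ ≤ 1 so that |s| < 7; then |s^2 + 6s + 36| ≤ 127.
Hence |s^3 − 216| ≤ 127|s − 6|, which is < ϵ once |s − 6| < ϵ/127.
Take δ = min(1, ϵ/127). If 0 < |s − 6| < δ then both bounds hold and |s^3 − 216| ≤ 127|s − 6| < 127·(ϵ/127) = ϵ.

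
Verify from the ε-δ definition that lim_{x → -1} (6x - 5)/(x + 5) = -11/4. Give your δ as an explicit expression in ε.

δ = min(2, (8/35)ε)

Fix ε > 0. We want δ > 0 with 0 < |x + 1| < δ ⇒ |(6x - 5)/(x + 5) + 11/4| < ε.
Combining over a common denominator, (6x - 5)/(x + 5) + 11/4 = [(6x - 5)·4 − (-11)·(x + 5)] / [4·(x + 5)] = 35(x + 1) / (4(x + 5)).
So |(6x - 5)/(x + 5) + 11/4| = 35|x + 1| / (4·|x + 5|).
Require δ ≤ 2, so |x + 5| ≥ |4| − |x + 1| > 4 − 2 = 2.
Hence |(6x - 5)/(x + 5) + 11/4| < 35|x + 1|/(4·2) = (35/8)|x + 1|, which is < ε once |x + 1| < (8/35)ε.
Take δ = min(2, (8/35)ε). Then 0 < |x + 1| < δ forces both bounds, so |(6x - 5)/(x + 5) + 11/4| < ε.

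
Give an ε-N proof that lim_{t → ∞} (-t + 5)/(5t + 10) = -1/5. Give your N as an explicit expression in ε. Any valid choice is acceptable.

Suppose ε > 0. We seek N > 0 such that t > N implies |(-t + 5)/(5t + 10) + 1/5| < ε.
(-t + 5)/(5t + 10) + 1/5 = (5(-t + 5) − (-1)(5t + 10)) / (5(5t + 10)) = 35/(5(5t + 10)).
For t > 0 we have 5t + 10 > 5t, so |(-t + 5)/(5t + 10) + 1/5| = 35/(5(5t + 10)) < 35/(5·5t) = (7/5)/t.
Thus |(-t + 5)/(5t + 10) + 1/5| < ε whenever t > (7/5)/ε.
Take N = (7/5)/ε. If t > N then |(-t + 5)/(5t + 10) + 1/5| < (7/5)/t < ε.

N = (7/5)/ε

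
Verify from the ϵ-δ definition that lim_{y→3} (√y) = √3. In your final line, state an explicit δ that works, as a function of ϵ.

Fix ϵ > 0. We want δ > 0 such that 0 < |y − 3| < δ implies |√y − √3| < ϵ.
Rationalise: √y − √3 = (y − 3)/(√y + √3), so |√y − √3| = |y − 3|/(√y + √3).
Restrict δ ≤ 3 so that |y − 3| < 3 forces y > 0, and then √y + √3 > √3.
Hence |√y − √3| < |y − 3|/√3, which is < ϵ once |y − 3| < √3·ϵ.
Take δ = min(3, √3·ϵ). If 0 < |y − 3| < δ then y > 0 and |√y − √3| < |y − 3|/√3 < ϵ.

δ = min(3, √3·ϵ)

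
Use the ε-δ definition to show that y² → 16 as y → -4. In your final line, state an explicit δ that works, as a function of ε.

δ = min(1, ε/9)

Let ε > 0 be given. We seek δ > 0 with 0 < |y + 4| < δ ⇒ |y² − 16| < ε.
Factor: y² − 16 = (y + 4)(y - 4), so |y² − 16| = |y + 4|·|y - 4|.
Restrict δ ≤ 1. Then |y + 4| < 1 gives |y| < 5, so by the triangle inequality |y - 4| ≤ 5 + 4 = 9.
Hence |y² − 16| ≤ 9|y + 4|, which is < ε once |y + 4| < ε/9.
Take δ = min(1, ε/9). If 0 < |y + 4| < δ then both bounds hold and |y² − 16| ≤ 9|y + 4| < 9·(ε/9) = ε.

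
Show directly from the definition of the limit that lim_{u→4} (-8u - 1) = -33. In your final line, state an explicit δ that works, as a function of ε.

δ = ε/8

Let ε > 0. We need δ > 0 so that 0 < |u − 4| < δ implies |(-8u - 1) + 33| < ε.
Since (-8u - 1) + 33 = -8(u − 4), we have |(-8u - 1) + 33| = 8|u − 4|.
Thus it suffices that |u − 4| < ε/8.
Choosing δ = ε/8 gives |(-8u - 1) + 33| = 8|u − 4| < ε whenever |u − 4| < δ.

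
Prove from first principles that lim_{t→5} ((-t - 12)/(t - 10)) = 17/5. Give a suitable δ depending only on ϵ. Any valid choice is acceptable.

δ = min(5/2, (25/44)ϵ)

Fix ϵ > 0. We want δ > 0 with 0 < |t − 5| < δ ⇒ |(-t - 12)/(t - 10) − (17/5)| < ϵ.
Combining over a common denominator, (-t - 12)/(t - 10) − (17/5) = [(-t - 12)·(-5) − (-17)·(t - 10)] / [(-5)·(t - 10)] = 22(t − 5) / ((-5)(t - 10)).
So |(-t - 12)/(t - 10) − (17/5)| = 22|t − 5| / (5·|t − 10|).
Require δ ≤ 5/2, so |t − 10| ≥ |-5| − |t − 5| > 5 − 5/2 = 5/2.
Hence |(-t - 12)/(t - 10) − (17/5)| < 22|t − 5|/(5·(5/2)) = (44/25)|t − 5|, which is < ϵ once |t − 5| < (25/44)ϵ.
Take δ = min(5/2, (25/44)ϵ). Then 0 < |t − 5| < δ forces both bounds, so |(-t - 12)/(t - 10) − (17/5)| < ϵ.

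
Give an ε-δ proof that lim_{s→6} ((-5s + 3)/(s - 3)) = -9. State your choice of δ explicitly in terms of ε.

δ = min(3/2, (3/8)ε)

Let ε > 0. We want δ > 0 with 0 < |s − 6| < δ ⇒ |(-5s + 3)/(s - 3) + 9| < ε.
Combining over a common denominator, (-5s + 3)/(s - 3) + 9 = [(-5s + 3)·3 − (-27)·(s - 3)] / [3·(s - 3)] = 12(s − 6) / (3(s - 3)).
So |(-5s + 3)/(s - 3) + 9| = 12|s − 6| / (3·|s − 3|).
Restrict δ ≤ 3/2. Then |s − 6| < 3/2 gives |s − 3| = |(s − 6) + 3| ≥ 3 − 3/2 = 3/2.
Hence |(-5s + 3)/(s - 3) + 9| < 12|s − 6|/(3·(3/2)) = (8/3)|s − 6|, which is < ε once |s − 6| < (3/8)ε.
Take δ = min(3/2, (3/8)ε). Then 0 < |s − 6| < δ forces both bounds, so |(-5s + 3)/(s - 3) + 9| < ε.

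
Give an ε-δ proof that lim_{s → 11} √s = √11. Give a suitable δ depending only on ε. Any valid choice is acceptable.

Let ε > 0. We want δ > 0 such that 0 < |s − 11| < δ implies |√s − √11| < ε.
Rationalise: √s − √11 = (s − 11)/(√s + √11), so |√s − √11| = |s − 11|/(√s + √11).
Restrict δ ≤ 11 so that |s − 11| < 11 forces s > 0, and then √s + √11 > √11.
Hence |√s − √11| < |s − 11|/√11, which is < ε once |s − 11| < √11·ε.
Take δ = min(11, √11·ε). If 0 < |s − 11| < δ then s > 0 and |√s − √11| < |s − 11|/√11 < ε.

δ = min(11, √11·ε)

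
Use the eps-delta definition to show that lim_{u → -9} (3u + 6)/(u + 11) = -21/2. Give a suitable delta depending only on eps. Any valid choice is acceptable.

delta = min(1, (2/27)eps)

Let eps > 0 be given. We want delta > 0 with 0 < |u + 9| < delta ⇒ |(3u + 6)/(u + 11) + 21/2| < eps.
Combining over a common denominator, (3u + 6)/(u + 11) + 21/2 = [(3u + 6)·2 − (-21)·(u + 11)] / [2·(u + 11)] = 27(u + 9) / (2(u + 11)).
So |(3u + 6)/(u + 11) + 21/2| = 27|u + 9| / (2·|u + 11|).
Restrict delta ≤ 1. Then |u + 9| < 1 gives |u + 11| = |(u + 9) + 2| ≥ 2 − 1 = 1.
Hence |(3u + 6)/(u + 11) + 21/2| < 27|u + 9|/(2·1) = (27/2)|u + 9|, which is < eps once |u + 9| < (2/27)eps.
Take delta = min(1, (2/27)eps). Then 0 < |u + 9| < delta forces both bounds, so |(3u + 6)/(u + 11) + 21/2| < eps.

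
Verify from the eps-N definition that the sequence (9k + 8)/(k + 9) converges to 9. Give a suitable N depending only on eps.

N = 73/eps

Let eps > 0 be given. For k ≥ 1, |(9k + 8)/(k + 9) − 9| = |-73|/((k + 9)) = 73/((k + 9)).
Since k + 9 ≥ k for k ≥ 1, this is ≤ 73/(k) = 73/k.
So |(9k + 8)/(k + 9) − 9| < eps whenever k > 73/eps.
Take N = 73/eps. If k > N then |(9k + 8)/(k + 9) − 9| ≤ 73/k < eps.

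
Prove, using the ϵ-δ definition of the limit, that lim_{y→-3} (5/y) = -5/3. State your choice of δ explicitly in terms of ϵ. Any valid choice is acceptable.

Let ϵ > 0 be given. We seek δ > 0 such that 0 < |y + 3| < δ implies |5/y + 5/3| < ϵ.
|5/y + 5/3| = 5·|-3 − y|/(3·|y|) = 5|y + 3|/(3|y|).
Require δ ≤ 3/2 so that |y| > 3 − 3/2 = 3/2, hence 3|y| > 9/2.
Then |5/y + 5/3| < 5|y + 3|/(9/2), which is < ϵ when |y + 3| < (9/10)ϵ.
Take δ = min(3/2, (9/10)ϵ). Then 0 < |y + 3| < δ gives both |y + 3| < 3/2 and |y + 3| < (9/10)ϵ, so |5/y + 5/3| < ϵ.

δ = min(3/2, (9/10)ϵ)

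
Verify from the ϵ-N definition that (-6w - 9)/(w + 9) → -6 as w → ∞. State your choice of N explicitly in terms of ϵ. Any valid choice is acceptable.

N = 45/ϵ

Let ϵ > 0 be given. We seek N > 0 such that w > N implies |(-6w - 9)/(w + 9) + 6| < ϵ.
(-6w - 9)/(w + 9) + 6 = ((-6w - 9) − (-6)(w + 9)) / ((w + 9)) = 45/((w + 9)).
For w > 0 we have w + 9 > w, so |(-6w - 9)/(w + 9) + 6| = 45/((w + 9)) < 45/(w) = 45/w.
Thus |(-6w - 9)/(w + 9) + 6| < ϵ whenever w > 45/ϵ.
Take N = 45/ϵ. If w > N then |(-6w - 9)/(w + 9) + 6| < 45/w < ϵ.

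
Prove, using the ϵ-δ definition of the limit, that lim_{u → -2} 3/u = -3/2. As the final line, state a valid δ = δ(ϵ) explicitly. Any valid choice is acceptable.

Let ϵ > 0. We seek δ > 0 such that 0 < |u + 2| < δ implies |3/u + 3/2| < ϵ.
|3/u + 3/2| = 3·|-2 − u|/(2·|u|) = 3|u + 2|/(2|u|).
Restrict δ ≤ 1. Then |u + 2| < 1 gives |u| > 1, so 2|u| > 2.
Then |3/u + 3/2| < 3|u + 2|/2, which is < ϵ when |u + 2| < (2/3)ϵ.
Take δ = min(1, (2/3)ϵ). Then 0 < |u + 2| < δ gives both |u + 2| < 1 and |u + 2| < (2/3)ϵ, so |3/u + 3/2| < ϵ.

δ = min(1, (2/3)ϵ)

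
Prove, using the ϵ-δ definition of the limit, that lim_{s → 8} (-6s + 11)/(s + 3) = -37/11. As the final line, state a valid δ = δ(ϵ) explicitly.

δ = min(11/2, (121/58)ϵ)

Let ϵ > 0 be given. We want δ > 0 with 0 < |s − 8| < δ ⇒ |(-6s + 11)/(s + 3) + 37/11| < ϵ.
Combining over a common denominator, (-6s + 11)/(s + 3) + 37/11 = [(-6s + 11)·11 − (-37)·(s + 3)] / [11·(s + 3)] = -29(s − 8) / (11(s + 3)).
So |(-6s + 11)/(s + 3) + 37/11| = 29|s − 8| / (11·|s + 3|).
Require δ ≤ 11/2, so |s + 3| ≥ |11| − |s − 8| > 11 − 11/2 = 11/2.
Hence |(-6s + 11)/(s + 3) + 37/11| < 29|s − 8|/(11·(11/2)) = (58/121)|s − 8|, which is < ϵ once |s − 8| < (121/58)ϵ.
Take δ = min(11/2, (121/58)ϵ). Then 0 < |s − 8| < δ forces both bounds, so |(-6s + 11)/(s + 3) + 37/11| < ϵ.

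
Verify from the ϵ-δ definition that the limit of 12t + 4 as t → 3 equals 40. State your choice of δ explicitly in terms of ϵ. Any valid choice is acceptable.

δ = ϵ/12

Suppose ϵ > 0. We need δ > 0 so that 0 < |t − 3| < δ implies |(12t + 4) − 40| < ϵ.
Since (12t + 4) − 40 = 12(t − 3), we have |(12t + 4) − 40| = 12|t − 3|.
So 12|t − 3| < ϵ exactly when |t − 3| < ϵ/12.
Take δ = ϵ/12. If 0 < |t − 3| < δ then |(12t + 4) − 40| = 12|t − 3| < 12·(ϵ/12) = ϵ.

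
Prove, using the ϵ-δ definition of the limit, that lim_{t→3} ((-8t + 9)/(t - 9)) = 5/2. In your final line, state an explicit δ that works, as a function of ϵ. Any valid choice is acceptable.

Let ϵ > 0. We want δ > 0 with 0 < |t − 3| < δ ⇒ |(-8t + 9)/(t - 9) − (5/2)| < ϵ.
Combining over a common denominator, (-8t + 9)/(t - 9) − (5/2) = [(-8t + 9)·(-6) − (-15)·(t - 9)] / [(-6)·(t - 9)] = 63(t − 3) / ((-6)(t - 9)).
So |(-8t + 9)/(t - 9) − (5/2)| = 63|t − 3| / (6·|t − 9|).
Require δ ≤ 3, so |t − 9| ≥ |-6| − |t − 3| > 6 − 3 = 3.
Hence |(-8t + 9)/(t - 9) − (5/2)| < 63|t − 3|/(6·3) = (7/2)|t − 3|, which is < ϵ once |t − 3| < (2/7)ϵ.
Take δ = min(3, (2/7)ϵ). Then 0 < |t − 3| < δ forces both bounds, so |(-8t + 9)/(t - 9) − (5/2)| < ϵ.

δ = min(3, (2/7)ϵ)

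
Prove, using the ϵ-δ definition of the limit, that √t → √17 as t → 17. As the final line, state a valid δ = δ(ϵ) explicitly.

δ = min(17, √17·ϵ)

Fix ϵ > 0. We want δ > 0 such that 0 < |t − 17| < δ implies |√t − √17| < ϵ.
Multiplying by the conjugate, |√t − √17| = |t − 17|/(√t + √17).
Restrict δ ≤ 17 so that |t − 17| < 17 forces t > 0, and then √t + √17 > √17.
Hence |√t − √17| < |t − 17|/√17, which is < ϵ once |t − 17| < √17·ϵ.
Take δ = min(17, √17·ϵ). If 0 < |t − 17| < δ then t > 0 and |√t − √17| < |t − 17|/√17 < ϵ.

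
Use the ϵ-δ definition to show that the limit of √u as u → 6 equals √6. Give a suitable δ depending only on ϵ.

δ = min(6, √6·ϵ)

Let ϵ > 0. We want δ > 0 such that 0 < |u − 6| < δ implies |√u − √6| < ϵ.
Rationalise: √u − √6 = (u − 6)/(√u + √6), so |√u − √6| = |u − 6|/(√u + √6).
Restrict δ ≤ 6 so that |u − 6| < 6 forces u > 0, and then √u + √6 > √6.
Hence |√u − √6| < |u − 6|/√6, which is < ϵ once |u − 6| < √6·ϵ.
Take δ = min(6, √6·ϵ). If 0 < |u − 6| < δ then u > 0 and |√u − √6| < |u − 6|/√6 < ϵ.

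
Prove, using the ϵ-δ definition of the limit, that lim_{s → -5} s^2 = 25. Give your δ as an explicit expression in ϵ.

δ = min(1, ϵ/11)

Fix ϵ > 0. We seek δ > 0 with 0 < |s + 5| < δ ⇒ |s^2 − 25| < ϵ.
Factor: s^2 − 25 = (s + 5)(s - 5), so |s^2 − 25| = |s + 5|·|s - 5|.
Impose δ ≤ 1 so that |s| < 6; then |s - 5| ≤ 11.
Hence |s^2 − 25| ≤ 11|s + 5|, which is < ϵ once |s + 5| < ϵ/11.
Take δ = min(1, ϵ/11). If 0 < |s + 5| < δ then both bounds hold and |s^2 − 25| ≤ 11|s + 5| < 11·(ϵ/11) = ϵ.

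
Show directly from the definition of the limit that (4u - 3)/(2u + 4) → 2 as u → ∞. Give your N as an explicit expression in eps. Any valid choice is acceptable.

Fix eps > 0. We seek N > 0 such that u > N implies |(4u - 3)/(2u + 4) − 2| < eps.
(4u - 3)/(2u + 4) − 2 = (2(4u - 3) − 4(2u + 4)) / (2(2u + 4)) = -22/(2(2u + 4)).
For u > 0 we have 2u + 4 > 2u, so |(4u - 3)/(2u + 4) − 2| = 22/(2(2u + 4)) < 22/(2·2u) = (11/2)/u.
Thus |(4u - 3)/(2u + 4) − 2| < eps whenever u > (11/2)/eps.
Take N = (11/2)/eps. If u > N then |(4u - 3)/(2u + 4) − 2| < (11/2)/u < eps.

N = (11/2)/eps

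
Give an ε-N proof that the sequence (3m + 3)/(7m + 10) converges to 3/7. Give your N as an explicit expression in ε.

Let ε > 0 be given. For m ≥ 1, |(3m + 3)/(7m + 10) − (3/7)| = |-9|/(7(7m + 10)) = 9/(7(7m + 10)).
Since 7m + 10 ≥ 7m for m ≥ 1, this is ≤ 9/(7·7m) = (9/49)/m.
So |(3m + 3)/(7m + 10) − (3/7)| < ε whenever m > (9/49)/ε.
Take N = (9/49)/ε. If m > N then |(3m + 3)/(7m + 10) − (3/7)| ≤ (9/49)/m < ε.

N = (9/49)/ε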